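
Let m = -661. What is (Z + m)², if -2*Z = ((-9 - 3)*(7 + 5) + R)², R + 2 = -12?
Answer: 172738449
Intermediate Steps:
R = -14 (R = -2 - 12 = -14)
Z = -12482 (Z = -((-9 - 3)*(7 + 5) - 14)²/2 = -(-12*12 - 14)²/2 = -(-144 - 14)²/2 = -½*(-158)² = -½*24964 = -12482)
(Z + m)² = (-12482 - 661)² = (-13143)² = 172738449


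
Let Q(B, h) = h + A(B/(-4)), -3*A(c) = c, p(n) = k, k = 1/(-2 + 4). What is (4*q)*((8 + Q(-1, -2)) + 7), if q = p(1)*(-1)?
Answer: -155/6 ≈ -25.833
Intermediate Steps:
k = 1/2 ≈ 0.50000
p(n) = 1/2
A(c) = -c/3
q = -1/2 (q = (1/2)*(-1) = -1/2 ≈ -0.50000)
Q(B, h) = h + B/12 (Q(B, h) = h - B/(3*(-4)) = h - B*(-1)/(3*4) = h - (-1)*B/12 = h + B/12)
(4*q)*((8 + Q(-1, -2)) + 7) = (4*(-1/2))*((8 + (-2 + (1/12)*(-1))) + 7) = -2*((8 + (-2 - 1/12)) + 7) = -2*((8 - 25/12) + 7) = -2*(71/12 + 7) = -2*155/12 = -155/6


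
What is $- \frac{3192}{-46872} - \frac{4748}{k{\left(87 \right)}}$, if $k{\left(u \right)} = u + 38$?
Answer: $- \frac{1322317}{34875} \approx -37.916$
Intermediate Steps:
$k{\left(u \right)} = 38 + u$
$- \frac{3192}{-46872} - \frac{4748}{k{\left(87 \right)}} = - \frac{3192}{-46872} - \frac{4748}{38 + 87} = \left(-3192\right) \left(- \frac{1}{46872}\right) - \frac{4748}{125} = \frac{19}{279} - \frac{4748}{125} = - \frac{1322317}{34875}$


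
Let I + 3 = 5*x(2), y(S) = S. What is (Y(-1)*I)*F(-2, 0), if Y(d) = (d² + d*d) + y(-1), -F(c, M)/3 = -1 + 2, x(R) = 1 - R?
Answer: 24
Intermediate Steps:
F(c, M) = -3 (F(c, M) = -3*(-1 + 2) = -3*1 = -3)
I = -8 (I = -3 + 5*(1 - 1*2) = -3 + 5*(1 - 2) = -3 + 5*(-1) = -3 - 5 = -8)
Y(d) = -1 + 2*d² (Y(d) = (d² + d*d) - 1 = (d² + d²) - 1 = 2*d² - 1 = -1 + 2*d²)
(Y(-1)*I)*F(-2, 0) = ((-1 + 2*(-1)²)*(-8))*(-3) = ((-1 + 2*1)*(-8))*(-3) = ((-1 + 2)*(-8))*(-3) = (1*(-8))*(-3) = -8*(-3) = 24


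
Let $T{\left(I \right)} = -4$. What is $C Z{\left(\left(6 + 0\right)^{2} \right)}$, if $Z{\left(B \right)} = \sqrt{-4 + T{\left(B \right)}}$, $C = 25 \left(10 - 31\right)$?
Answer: $- 1050 i \sqrt{2} \approx - 1484.9 i$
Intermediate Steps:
$C = -525$ ($C = 25 \left(-21\right) = -525$)
$Z{\left(B \right)} = 2 i \sqrt{2}$ ($Z{\left(B \right)} = \sqrt{-4 - 4} = \sqrt{-8} = 2 i \sqrt{2}$)
$C Z{\left(\left(6 + 0\right)^{2} \right)} = - 525 \cdot 2 i \sqrt{2} = - 1050 i \sqrt{2}$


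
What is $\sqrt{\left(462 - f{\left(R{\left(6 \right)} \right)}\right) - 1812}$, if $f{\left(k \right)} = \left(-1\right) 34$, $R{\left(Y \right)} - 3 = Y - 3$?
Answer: $2 i \sqrt{329} \approx 36.277 i$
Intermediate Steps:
$R{\left(Y \right)} = Y$ ($R{\left(Y \right)} = 3 + \left(Y - 3\right) = 3 + \left(-3 + Y\right) = Y$)
$f{\left(k \right)} = -34$
$\sqrt{\left(462 - f{\left(R{\left(6 \right)} \right)}\right) - 1812} = \sqrt{\left(462 - -34\right) - 1812} = \sqrt{\left(462 + 34\right) - 1812} = \sqrt{496 - 1812} = \sqrt{-1316} = 2 i \sqrt{329}$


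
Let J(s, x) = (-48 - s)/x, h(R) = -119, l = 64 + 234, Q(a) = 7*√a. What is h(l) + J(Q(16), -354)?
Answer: -21025/177 ≈ -118.79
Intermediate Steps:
l = 298
J(s, x) = (-48 - s)/x
h(l) + J(Q(16), -354) = -119 + (-48 - 7*√16)/(-354) = -119 - (-48 - 7*4)/354 = -119 - (-48 - 1*28)/354 = -119 - (-48 - 28)/354 = -119 - 1/354*(-76) = -119 + 38/177 = -21025/177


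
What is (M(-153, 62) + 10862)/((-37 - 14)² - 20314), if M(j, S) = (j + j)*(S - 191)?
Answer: -50336/17713 ≈ -2.8418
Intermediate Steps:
M(j, S) = 2*j*(-191 + S) (M(j, S) = (2*j)*(-191 + S) = 2*j*(-191 + S))
(M(-153, 62) + 10862)/((-37 - 14)² - 20314) = (2*(-153)*(-191 + 62) + 10862)/((-37 - 14)² - 20314) = (2*(-153)*(-129) + 10862)/((-51)² - 20314) = (39474 + 10862)/(2601 - 20314) = 50336/(-17713) = 50336*(-1/17713) = -50336/17713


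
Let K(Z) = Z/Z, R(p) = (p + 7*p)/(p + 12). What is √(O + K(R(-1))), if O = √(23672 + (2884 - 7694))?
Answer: √(1 + √18862) ≈ 11.762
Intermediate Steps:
R(p) = 8*p/(12 + p) (R(p) = (8*p)/(12 + p) = 8*p/(12 + p))
K(Z) = 1
O = √18862 (O = √(23672 - 4810) = √18862 ≈ 137.34)
√(O + K(R(-1))) = √(√18862 + 1) = √(1 + √18862)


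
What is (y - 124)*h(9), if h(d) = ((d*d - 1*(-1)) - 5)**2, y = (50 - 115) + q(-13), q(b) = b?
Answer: -1197658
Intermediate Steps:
y = -78 (y = (50 - 115) - 13 = -65 - 13 = -78)
h(d) = (-4 + d**2)**2 (h(d) = ((d**2 + 1) - 5)**2 = ((1 + d**2) - 5)**2 = (-4 + d**2)**2)
(y - 124)*h(9) = (-78 - 124)*(-4 + 9**2)**2 = -202*(-4 + 81)**2 = -202*77**2 = -202*5929 = -1197658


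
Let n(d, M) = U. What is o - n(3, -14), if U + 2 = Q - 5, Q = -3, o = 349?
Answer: 359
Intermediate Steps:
U = -10 (U = -2 + (-3 - 5) = -2 - 8 = -10)
n(d, M) = -10
o - n(3, -14) = 349 - 1*(-10) = 349 + 10 = 359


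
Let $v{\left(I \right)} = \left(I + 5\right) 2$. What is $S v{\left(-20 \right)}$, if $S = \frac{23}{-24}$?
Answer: $\frac{115}{4} \approx 28.75$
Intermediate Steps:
$v{\left(I \right)} = 10 + 2 I$ ($v{\left(I \right)} = \left(5 + I\right) 2 = 10 + 2 I$)
$S = - \frac{23}{24}$ ($S = 23 \left(- \frac{1}{24}\right) = - \frac{23}{24} \approx -0.95833$)
$S v{\left(-20 \right)} = - \frac{23 \left(10 + 2 \left(-20\right)\right)}{24} = - \frac{23 \left(10 - 40\right)}{24} = \left(- \frac{23}{24}\right) \left(-30\right) = \frac{115}{4}$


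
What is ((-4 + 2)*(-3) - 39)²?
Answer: 1089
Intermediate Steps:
((-4 + 2)*(-3) - 39)² = (-2*(-3) - 39)² = (6 - 39)² = (-33)² = 1089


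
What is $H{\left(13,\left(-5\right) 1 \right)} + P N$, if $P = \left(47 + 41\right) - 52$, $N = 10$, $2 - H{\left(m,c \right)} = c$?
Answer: $367$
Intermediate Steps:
$H{\left(m,c \right)} = 2 - c$
$P = 36$ ($P = 88 - 52 = 36$)
$H{\left(13,\left(-5\right) 1 \right)} + P N = \left(2 - \left(-5\right) 1\right) + 36 \cdot 10 = \left(2 - -5\right) + 360 = \left(2 + 5\right) + 360 = 7 + 360 = 367$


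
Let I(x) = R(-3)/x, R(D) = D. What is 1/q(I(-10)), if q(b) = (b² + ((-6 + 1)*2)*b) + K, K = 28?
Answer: 100/2509 ≈ 0.039856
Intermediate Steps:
I(x) = -3/x
q(b) = 28 + b² - 10*b (q(b) = (b² + ((-6 + 1)*2)*b) + 28 = (b² + (-5*2)*b) + 28 = (b² - 10*b) + 28 = 28 + b² - 10*b)
1/q(I(-10)) = 1/(28 + (-3/(-10))² - (-30)/(-10)) = 1/(28 + (-3*(-⅒))² - (-30)*(-1)/10) = 1/(28 + (3/10)² - 10*3/10) = 1/(28 + 9/100 - 3) = 1/(2509/100) = 100/2509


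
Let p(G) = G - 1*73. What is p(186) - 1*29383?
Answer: -29270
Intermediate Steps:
p(G) = -73 + G (p(G) = G - 73 = -73 + G)
p(186) - 1*29383 = (-73 + 186) - 1*29383 = 113 - 29383 = -29270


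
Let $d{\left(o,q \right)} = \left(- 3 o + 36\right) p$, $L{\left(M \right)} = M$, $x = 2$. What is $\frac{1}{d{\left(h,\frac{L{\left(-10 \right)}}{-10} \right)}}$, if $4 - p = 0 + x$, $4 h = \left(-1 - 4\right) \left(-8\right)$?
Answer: $\frac{1}{12} \approx 0.083333$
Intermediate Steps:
$h = 10$ ($h = \frac{\left(-1 - 4\right) \left(-8\right)}{4} = \frac{\left(-5\right) \left(-8\right)}{4} = \frac{1}{4} \cdot 40 = 10$)
$p = 2$ ($p = 4 - \left(0 + 2\right) = 4 - 2 = 2$)
$d{\left(o,q \right)} = 72 - 6 o$ ($d{\left(o,q \right)} = \left(- 3 o + 36\right) 2 = \left(36 - 3 o\right) 2 = 72 - 6 o$)
$\frac{1}{d{\left(h,\frac{L{\left(-10 \right)}}{-10} \right)}} = \frac{1}{72 - 60} = \frac{1}{12}$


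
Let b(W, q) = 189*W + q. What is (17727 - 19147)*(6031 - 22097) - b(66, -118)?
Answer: 22801364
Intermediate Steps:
b(W, q) = q + 189*W
(17727 - 19147)*(6031 - 22097) - b(66, -118) = (17727 - 19147)*(6031 - 22097) - (-118 + 189*66) = -1420*(-16066) - (-118 + 12474) = 22813720 - 1*12356 = 22813720 - 12356 = 22801364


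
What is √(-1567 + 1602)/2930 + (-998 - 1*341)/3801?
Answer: -1339/3801 + √35/2930 ≈ -0.35026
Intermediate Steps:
√(-1567 + 1602)/2930 + (-998 - 1*341)/3801 = √35*(1/2930) + (-998 - 341)*(1/3801) = √35/2930 - 1339*1/3801 = √35/2930 - 1339/3801 = -1339/3801 + √35/2930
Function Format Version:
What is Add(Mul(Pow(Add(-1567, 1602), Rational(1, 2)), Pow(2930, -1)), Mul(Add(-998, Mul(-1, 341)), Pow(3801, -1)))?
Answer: Add(Rational(-1339, 3801), Mul(Rational(1, 2930), Pow(35, Rational(1, 2)))) ≈ -0.35026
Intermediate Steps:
Add(Mul(Pow(Add(-1567, 1602), Rational(1, 2)), Pow(2930, -1)), Mul(Add(-998, Mul(-1, 341)), Pow(3801, -1))) = Add(Mul(Pow(35, Rational(1, 2)), Rational(1, 2930)), Mul(Add(-998, -341), Rational(1, 3801))) = Add(Mul(Rational(1, 2930), Pow(35, Rational(1, 2))), Mul(-1339, Rational(1, 3801))) = Add(Mul(Rational(1, 2930), Pow(35, Rational(1, 2))), Rational(-1339, 3801)) = Add(Rational(-1339, 3801), Mul(Rational(1, 2930), Pow(35, Rational(1, 2))))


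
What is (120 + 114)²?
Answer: 54756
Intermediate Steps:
(120 + 114)² = 234² = 54756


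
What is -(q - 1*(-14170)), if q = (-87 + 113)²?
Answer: -14846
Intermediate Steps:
q = 676 (q = 26² = 676)
-(q - 1*(-14170)) = -(676 - 1*(-14170)) = -(676 + 14170) = -1*14846 = -14846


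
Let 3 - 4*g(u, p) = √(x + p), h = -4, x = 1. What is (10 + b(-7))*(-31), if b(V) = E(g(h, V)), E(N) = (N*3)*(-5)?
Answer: 155/4 - 465*I*√6/4 ≈ 38.75 - 284.75*I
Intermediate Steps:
g(u, p) = ¾ - √(1 + p)/4
E(N) = -15*N (E(N) = (3*N)*(-5) = -15*N)
b(V) = -45/4 + 15*√(1 + V)/4 (b(V) = -15*(¾ - √(1 + V)/4) = -45/4 + 15*√(1 + V)/4)
(10 + b(-7))*(-31) = (10 + (-45/4 + 15*√(1 - 7)/4))*(-31) = (10 + (-45/4 + 15*√(-6)/4))*(-31) = (10 + (-45/4 + 15*(I*√6)/4))*(-31) = (10 + (-45/4 + 15*I*√6/4))*(-31) = (-5/4 + 15*I*√6/4)*(-31) = 155/4 - 465*I*√6/4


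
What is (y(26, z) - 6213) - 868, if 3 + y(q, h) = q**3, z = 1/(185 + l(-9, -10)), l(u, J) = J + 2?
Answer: 10492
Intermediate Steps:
l(u, J) = 2 + J
z = 1/177 (z = 1/(185 + (2 - 10)) = 1/(185 - 8) = 1/177 ≈ 0.0056497)
y(q, h) = -3 + q**3
(y(26, z) - 6213) - 868 = ((-3 + 26**3) - 6213) - 868 = ((-3 + 17576) - 6213) - 868 = (17573 - 6213) - 868 = 11360 - 868 = 10492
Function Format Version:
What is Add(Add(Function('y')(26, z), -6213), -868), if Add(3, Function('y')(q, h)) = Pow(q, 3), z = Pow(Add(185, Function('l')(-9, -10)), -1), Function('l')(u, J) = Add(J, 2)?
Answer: 10492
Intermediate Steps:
Function('l')(u, J) = Add(2, J)
z = Rational(1, 177) (z = Pow(Add(185, Add(2, -10)), -1) = Pow(Add(185, -8), -1) = Pow(177, -1) = Rational(1, 177) ≈ 0.0056497)
Function('y')(q, h) = Add(-3, Pow(q, 3))
Add(Add(Function('y')(26, z), -6213), -868) = Add(Add(Add(-3, Pow(26, 3)), -6213), -868) = Add(Add(Add(-3, 17576), -6213), -868) = Add(Add(17573, -6213), -868) = Add(11360, -868) = 10492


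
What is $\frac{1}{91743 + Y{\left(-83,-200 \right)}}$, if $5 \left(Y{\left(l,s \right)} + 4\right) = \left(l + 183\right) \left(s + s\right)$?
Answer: $\frac{1}{83739} \approx 1.1942 \cdot 10^{-5}$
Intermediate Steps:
$Y{\left(l,s \right)} = -4 + \frac{2 s \left(183 + l\right)}{5}$ ($Y{\left(l,s \right)} = -4 + \frac{\left(l + 183\right) \left(s + s\right)}{5} = -4 + \frac{\left(183 + l\right) 2 s}{5} = -4 + \frac{2 s \left(183 + l\right)}{5}$)
$\frac{1}{91743 + Y{\left(-83,-200 \right)}} = \frac{1}{91743 + \left(-4 + \frac{366}{5} \left(-200\right) + \frac{2}{5} \left(-83\right) \left(-200\right)\right)} = \frac{1}{91743 - 8004} = \frac{1}{83739}$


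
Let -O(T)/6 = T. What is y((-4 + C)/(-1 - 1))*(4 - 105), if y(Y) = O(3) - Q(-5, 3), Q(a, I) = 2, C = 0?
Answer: 2020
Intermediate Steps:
O(T) = -6*T
y(Y) = -20 (y(Y) = -6*3 - 1*2 = -18 - 2 = -20)
y((-4 + C)/(-1 - 1))*(4 - 105) = -20*(4 - 105) = -20*(-101) = 2020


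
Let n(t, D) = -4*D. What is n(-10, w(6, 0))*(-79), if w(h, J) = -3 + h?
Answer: 948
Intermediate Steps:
n(-10, w(6, 0))*(-79) = -4*(-3 + 6)*(-79) = -4*3*(-79) = -12*(-79) = 948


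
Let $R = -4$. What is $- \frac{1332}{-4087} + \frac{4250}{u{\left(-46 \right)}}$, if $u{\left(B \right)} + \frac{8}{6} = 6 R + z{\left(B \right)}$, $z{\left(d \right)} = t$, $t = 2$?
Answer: $- \frac{5201601}{28609} \approx -181.82$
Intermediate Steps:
$z{\left(d \right)} = 2$
$u{\left(B \right)} = - \frac{70}{3}$ ($u{\left(B \right)} = - \frac{4}{3} + \left(6 \left(-4\right) + 2\right) = - \frac{4}{3} + \left(-24 + 2\right) = - \frac{4}{3} - 22 = - \frac{70}{3}$)
$- \frac{1332}{-4087} + \frac{4250}{u{\left(-46 \right)}} = - \frac{1332}{-4087} + \frac{4250}{- \frac{70}{3}} = \left(-1332\right) \left(- \frac{1}{4087}\right) + 4250 \left(- \frac{3}{70}\right) = \frac{1332}{4087} - \frac{1275}{7} = - \frac{5201601}{28609}$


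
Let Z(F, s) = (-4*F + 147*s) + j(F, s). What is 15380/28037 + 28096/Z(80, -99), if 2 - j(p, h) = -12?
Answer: -559196132/416601783 ≈ -1.3423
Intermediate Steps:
j(p, h) = 14 (j(p, h) = 2 - 1*(-12) = 2 + 12 = 14)
Z(F, s) = 14 - 4*F + 147*s (Z(F, s) = (-4*F + 147*s) + 14 = 14 - 4*F + 147*s)
15380/28037 + 28096/Z(80, -99) = 15380/28037 + 28096/(14 - 4*80 + 147*(-99)) = 15380*(1/28037) + 28096/(14 - 320 - 14553) = 15380/28037 + 28096/(-14859) = 15380/28037 + 28096*(-1/14859) = 15380/28037 - 28096/14859 = -559196132/416601783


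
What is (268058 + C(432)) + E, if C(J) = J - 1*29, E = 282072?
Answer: 550533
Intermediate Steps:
C(J) = -29 + J (C(J) = J - 29 = -29 + J)
(268058 + C(432)) + E = (268058 + (-29 + 432)) + 282072 = (268058 + 403) + 282072 = 268461 + 282072 = 550533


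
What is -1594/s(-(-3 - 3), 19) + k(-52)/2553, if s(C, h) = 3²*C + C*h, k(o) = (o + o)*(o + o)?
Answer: -125133/23828 ≈ -5.2515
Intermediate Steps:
k(o) = 4*o² (k(o) = (2*o)*(2*o) = 4*o²)
s(C, h) = 9*C + C*h
-1594/s(-(-3 - 3), 19) + k(-52)/2553 = -1594*(-1/((-3 - 3)*(9 + 19))) + (4*(-52)²)/2553 = -1594/(-1*(-6)*28) + (4*2704)*(1/2553) = -1594/(6*28) + 10816*(1/2553) = -1594/168 + 10816/2553 = -1594*1/168 + 10816/2553 = -797/84 + 10816/2553 = -125133/23828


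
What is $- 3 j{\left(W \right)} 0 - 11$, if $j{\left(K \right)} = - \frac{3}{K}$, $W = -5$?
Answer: $-11$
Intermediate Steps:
$- 3 j{\left(W \right)} 0 - 11 = - 3 \left(- \frac{3}{-5}\right) 0 - 11 = - 3 \left(\left(-3\right) \left(- \frac{1}{5}\right)\right) 0 - 11 = \left(-3\right) \frac{3}{5} \cdot 0 - 11 = \left(- \frac{9}{5}\right) 0 - 11 = 0 - 11 = -11$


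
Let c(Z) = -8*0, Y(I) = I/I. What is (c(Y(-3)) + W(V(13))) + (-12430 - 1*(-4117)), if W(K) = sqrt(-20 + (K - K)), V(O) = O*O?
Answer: -8313 + 2*I*sqrt(5) ≈ -8313.0 + 4.4721*I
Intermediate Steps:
V(O) = O**2
Y(I) = 1
c(Z) = 0
W(K) = 2*I*sqrt(5) (W(K) = sqrt(-20 + 0) = sqrt(-20) = 2*I*sqrt(5))
(c(Y(-3)) + W(V(13))) + (-12430 - 1*(-4117)) = (0 + 2*I*sqrt(5)) + (-12430 - 1*(-4117)) = 2*I*sqrt(5) + (-12430 + 4117) = 2*I*sqrt(5) - 8313 = -8313 + 2*I*sqrt(5)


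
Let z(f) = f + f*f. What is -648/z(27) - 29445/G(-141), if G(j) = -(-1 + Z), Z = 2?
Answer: 206109/7 ≈ 29444.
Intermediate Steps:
z(f) = f + f²
G(j) = -1 (G(j) = -(-1 + 2) = -1*1 = -1)
-648/z(27) - 29445/G(-141) = -648*1/(27*(1 + 27)) - 29445/(-1) = -648/(27*28) - 29445*(-1) = -648/756 + 29445 = -648*1/756 + 29445 = -6/7 + 29445 = 206109/7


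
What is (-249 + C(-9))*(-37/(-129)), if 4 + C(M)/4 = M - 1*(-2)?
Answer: -10841/129 ≈ -84.039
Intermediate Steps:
C(M) = -8 + 4*M (C(M) = -16 + 4*(M - 1*(-2)) = -16 + 4*(M + 2) = -16 + 4*(2 + M) = -16 + (8 + 4*M) = -8 + 4*M)
(-249 + C(-9))*(-37/(-129)) = (-249 + (-8 + 4*(-9)))*(-37/(-129)) = (-249 + (-8 - 36))*(-37*(-1/129)) = (-249 - 44)*(37/129) = -293*37/129 = -10841/129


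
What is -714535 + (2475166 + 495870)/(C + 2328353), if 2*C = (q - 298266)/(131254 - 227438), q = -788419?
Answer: -320040867239967867/447901696589 ≈ -7.1453e+5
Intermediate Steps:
C = 1086685/192368 (C = ((-788419 - 298266)/(131254 - 227438))/2 = (-1086685/(-96184))/2 = (-1086685*(-1/96184))/2 = (1/2)*(1086685/96184) = 1086685/192368 ≈ 5.6490)
-714535 + (2475166 + 495870)/(C + 2328353) = -714535 + (2475166 + 495870)/(1086685/192368 + 2328353) = -714535 + 2971036/(447901696589/192368) = -714535 + 2971036*(192368/447901696589) = -714535 + 571532253248/447901696589 = -320040867239967867/447901696589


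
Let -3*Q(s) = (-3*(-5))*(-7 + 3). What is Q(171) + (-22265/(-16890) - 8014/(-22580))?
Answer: 206640604/9534405 ≈ 21.673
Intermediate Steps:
Q(s) = 20 (Q(s) = -(-3*(-5))*(-7 + 3)/3 = -5*(-4) = -1/3*(-60) = 20)
Q(171) + (-22265/(-16890) - 8014/(-22580)) = 20 + (-22265/(-16890) - 8014/(-22580)) = 20 + (-22265*(-1/16890) - 8014*(-1/22580)) = 20 + (4453/3378 + 4007/11290) = 20 + 15952504/9534405 = 206640604/9534405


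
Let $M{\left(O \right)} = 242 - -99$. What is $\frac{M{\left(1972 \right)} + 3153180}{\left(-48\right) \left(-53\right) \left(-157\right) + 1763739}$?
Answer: $\frac{3153521}{1364331} \approx 2.3114$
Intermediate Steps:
$M{\left(O \right)} = 341$ ($M{\left(O \right)} = 242 + 99 = 341$)
$\frac{M{\left(1972 \right)} + 3153180}{\left(-48\right) \left(-53\right) \left(-157\right) + 1763739} = \frac{341 + 3153180}{\left(-48\right) \left(-53\right) \left(-157\right) + 1763739} = \frac{3153521}{2544 \left(-157\right) + 1763739} = \frac{3153521}{-399408 + 1763739} = \frac{3153521}{1364331}$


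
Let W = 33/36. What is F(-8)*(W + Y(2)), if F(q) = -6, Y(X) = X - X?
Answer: -11/2 ≈ -5.5000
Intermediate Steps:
W = 11/12 (W = 33*(1/36) = 11/12 ≈ 0.91667)
Y(X) = 0
F(-8)*(W + Y(2)) = -6*(11/12 + 0) = -6*11/12 = -11/2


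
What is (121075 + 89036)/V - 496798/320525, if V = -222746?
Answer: -178005595583/71395661650 ≈ -2.4932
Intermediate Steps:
(121075 + 89036)/V - 496798/320525 = (121075 + 89036)/(-222746) - 496798/320525 = 210111*(-1/222746) - 496798*1/320525 = -210111/222746 - 496798/320525 = -178005595583/71395661650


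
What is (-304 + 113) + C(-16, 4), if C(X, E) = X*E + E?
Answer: -251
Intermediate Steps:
C(X, E) = E + E*X (C(X, E) = E*X + E = E + E*X)
(-304 + 113) + C(-16, 4) = (-304 + 113) + 4*(1 - 16) = -191 + 4*(-15) = -191 - 60 = -251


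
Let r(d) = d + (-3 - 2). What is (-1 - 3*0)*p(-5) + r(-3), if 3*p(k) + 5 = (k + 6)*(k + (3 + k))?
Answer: -4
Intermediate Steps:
p(k) = -5/3 + (3 + 2*k)*(6 + k)/3 (p(k) = -5/3 + ((k + 6)*(k + (3 + k)))/3 = -5/3 + ((6 + k)*(3 + 2*k))/3 = -5/3 + ((3 + 2*k)*(6 + k))/3 = -5/3 + (3 + 2*k)*(6 + k)/3)
r(d) = -5 + d (r(d) = d - 5 = -5 + d)
(-1 - 3*0)*p(-5) + r(-3) = (-1 - 3*0)*(13/3 + 5*(-5) + (⅔)*(-5)²) + (-5 - 3) = (-1 + 0)*(13/3 - 25 + (⅔)*25) - 8 = -(13/3 - 25 + 50/3) - 8 = -1*(-4) - 8 = 4 - 8 = -4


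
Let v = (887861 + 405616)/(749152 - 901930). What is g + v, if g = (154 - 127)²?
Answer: 36693895/50926 ≈ 720.53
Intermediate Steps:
g = 729 (g = 27² = 729)
v = -431159/50926 (v = 1293477/(-152778) = 1293477*(-1/152778) = -431159/50926 ≈ -8.4664)
g + v = 729 - 431159/50926 = 36693895/50926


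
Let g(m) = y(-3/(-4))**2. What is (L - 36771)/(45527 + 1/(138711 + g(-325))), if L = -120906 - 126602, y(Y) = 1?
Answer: -39432908648/6315141225 ≈ -6.2442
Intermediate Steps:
L = -247508
g(m) = 1 (g(m) = 1**2 = 1)
(L - 36771)/(45527 + 1/(138711 + g(-325))) = (-247508 - 36771)/(45527 + 1/(138711 + 1)) = -284279/(45527 + 1/138712) = -284279/6315141225/138712 = -284279*138712/6315141225 = -39432908648/6315141225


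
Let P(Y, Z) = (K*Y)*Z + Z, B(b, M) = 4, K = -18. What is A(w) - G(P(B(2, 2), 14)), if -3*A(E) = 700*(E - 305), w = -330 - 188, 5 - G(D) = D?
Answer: 573103/3 ≈ 1.9103e+5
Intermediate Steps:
P(Y, Z) = Z - 18*Y*Z (P(Y, Z) = (-18*Y)*Z + Z = -18*Y*Z + Z = Z - 18*Y*Z)
G(D) = 5 - D
w = -518
A(E) = 213500/3 - 700*E/3 (A(E) = -700*(E - 305)/3 = -700*(-305 + E)/3 = -(-213500 + 700*E)/3 = 213500/3 - 700*E/3)
A(w) - G(P(B(2, 2), 14)) = (213500/3 - 700/3*(-518)) - (5 - 14*(1 - 18*4)) = (213500/3 + 362600/3) - (5 - 14*(1 - 72)) = 576100/3 - (5 - 14*(-71)) = 576100/3 - (5 - 1*(-994)) = 576100/3 - (5 + 994) = 576100/3 - 1*999 = 576100/3 - 999 = 573103/3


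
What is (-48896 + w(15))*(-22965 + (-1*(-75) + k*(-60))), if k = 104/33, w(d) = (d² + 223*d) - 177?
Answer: 11551846610/11 ≈ 1.0502e+9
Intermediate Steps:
w(d) = -177 + d² + 223*d
k = 104/33 (k = 104*(1/33) = 104/33 ≈ 3.1515)
(-48896 + w(15))*(-22965 + (-1*(-75) + k*(-60))) = (-48896 + (-177 + 15² + 223*15))*(-22965 + (-1*(-75) + (104/33)*(-60))) = (-48896 + (-177 + 225 + 3345))*(-22965 + (75 - 2080/11)) = (-48896 + 3393)*(-22965 - 1255/11) = -45503*(-253870/11) = 11551846610/11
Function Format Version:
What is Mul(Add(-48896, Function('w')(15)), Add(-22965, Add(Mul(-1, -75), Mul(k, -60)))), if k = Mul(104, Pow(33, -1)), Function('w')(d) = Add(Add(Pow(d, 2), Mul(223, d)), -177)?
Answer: Rational(11551846610, 11) ≈ 1.0502e+9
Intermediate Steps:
Function('w')(d) = Add(-177, Pow(d, 2), Mul(223, d))
k = Rational(104, 33) (k = Mul(104, Rational(1, 33)) = Rational(104, 33) ≈ 3.1515)
Mul(Add(-48896, Function('w')(15)), Add(-22965, Add(Mul(-1, -75), Mul(k, -60)))) = Mul(Add(-48896, Add(-177, Pow(15, 2), Mul(223, 15))), Add(-22965, Add(Mul(-1, -75), Mul(Rational(104, 33), -60)))) = Mul(Add(-48896, Add(-177, 225, 3345)), Add(-22965, Add(75, Rational(-2080, 11)))) = Mul(Add(-48896, 3393), Add(-22965, Rational(-1255, 11))) = Mul(-45503, Rational(-253870, 11)) = Rational(11551846610, 11)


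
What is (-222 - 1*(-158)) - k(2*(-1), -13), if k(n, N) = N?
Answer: -51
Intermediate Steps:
(-222 - 1*(-158)) - k(2*(-1), -13) = (-222 - 1*(-158)) - 1*(-13) = (-222 + 158) + 13 = -64 + 13 = -51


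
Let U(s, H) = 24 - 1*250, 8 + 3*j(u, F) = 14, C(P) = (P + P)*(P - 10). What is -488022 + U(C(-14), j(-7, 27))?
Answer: -488248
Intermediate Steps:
C(P) = 2*P*(-10 + P) (C(P) = (2*P)*(-10 + P) = 2*P*(-10 + P))
j(u, F) = 2 (j(u, F) = -8/3 + (1/3)*14 = -8/3 + 14/3 = 2)
U(s, H) = -226 (U(s, H) = 24 - 250 = -226)
-488022 + U(C(-14), j(-7, 27)) = -488022 - 226 = -488248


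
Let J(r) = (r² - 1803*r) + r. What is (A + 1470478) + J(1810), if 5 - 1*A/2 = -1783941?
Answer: 5052850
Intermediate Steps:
A = 3567892 (A = 10 - 2*(-1783941) = 10 + 3567882 = 3567892)
J(r) = r² - 1802*r
(A + 1470478) + J(1810) = (3567892 + 1470478) + 1810*(-1802 + 1810) = 5038370 + 1810*8 = 5038370 + 14480 = 5052850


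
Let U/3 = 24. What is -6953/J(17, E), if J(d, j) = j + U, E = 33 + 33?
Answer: -6953/138 ≈ -50.384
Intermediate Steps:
E = 66
U = 72 (U = 3*24 = 72)
J(d, j) = 72 + j (J(d, j) = j + 72 = 72 + j)
-6953/J(17, E) = -6953/(72 + 66) = -6953/138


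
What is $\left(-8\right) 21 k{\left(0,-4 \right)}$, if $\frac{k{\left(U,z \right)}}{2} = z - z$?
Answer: $0$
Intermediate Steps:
$k{\left(U,z \right)} = 0$ ($k{\left(U,z \right)} = 2 \left(z - z\right) = 2 \cdot 0 = 0$)
$\left(-8\right) 21 k{\left(0,-4 \right)} = \left(-8\right) 21 \cdot 0 = \left(-168\right) 0 = 0$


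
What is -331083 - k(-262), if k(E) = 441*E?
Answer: -215541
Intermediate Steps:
-331083 - k(-262) = -331083 - 441*(-262) = -331083 - 1*(-115542) = -331083 + 115542 = -215541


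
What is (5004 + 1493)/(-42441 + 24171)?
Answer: -6497/18270 ≈ -0.35561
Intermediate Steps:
(5004 + 1493)/(-42441 + 24171) = 6497/(-18270) = 6497*(-1/18270) = -6497/18270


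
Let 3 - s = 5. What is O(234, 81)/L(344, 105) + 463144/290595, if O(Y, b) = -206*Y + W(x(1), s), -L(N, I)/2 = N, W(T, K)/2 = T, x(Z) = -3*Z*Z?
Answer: 7164114011/99964680 ≈ 71.667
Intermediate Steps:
x(Z) = -3*Z²
s = -2 (s = 3 - 1*5 = 3 - 5 = -2)
W(T, K) = 2*T
L(N, I) = -2*N
O(Y, b) = -6 - 206*Y (O(Y, b) = -206*Y + 2*(-3*1²) = -206*Y + 2*(-3*1) = -206*Y + 2*(-3) = -206*Y - 6 = -6 - 206*Y)
O(234, 81)/L(344, 105) + 463144/290595 = (-6 - 206*234)/((-2*344)) + 463144/290595 = (-6 - 48204)/(-688) + 463144*(1/290595) = -48210*(-1/688) + 463144/290595 = 24105/344 + 463144/290595 = 7164114011/99964680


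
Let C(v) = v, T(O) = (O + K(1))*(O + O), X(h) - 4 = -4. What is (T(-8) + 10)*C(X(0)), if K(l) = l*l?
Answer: 0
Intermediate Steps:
K(l) = l**2
X(h) = 0 (X(h) = 4 - 4 = 0)
T(O) = 2*O*(1 + O) (T(O) = (O + 1**2)*(O + O) = (O + 1)*(2*O) = (1 + O)*(2*O) = 2*O*(1 + O))
(T(-8) + 10)*C(X(0)) = (2*(-8)*(1 - 8) + 10)*0 = (2*(-8)*(-7) + 10)*0 = (112 + 10)*0 = 122*0 = 0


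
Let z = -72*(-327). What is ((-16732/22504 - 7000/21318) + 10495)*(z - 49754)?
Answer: -8246910866660965/29983767 ≈ -2.7505e+8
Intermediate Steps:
z = 23544
((-16732/22504 - 7000/21318) + 10495)*(z - 49754) = ((-16732/22504 - 7000/21318) + 10495)*(23544 - 49754) = ((-16732*1/22504 - 7000*1/21318) + 10495)*(-26210) = ((-4183/5626 - 3500/10659) + 10495)*(-26210) = (-64277597/59967534 + 10495)*(-26210) = (629294991733/59967534)*(-26210) = -8246910866660965/29983767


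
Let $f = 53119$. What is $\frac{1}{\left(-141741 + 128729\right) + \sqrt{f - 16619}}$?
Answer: $- \frac{3253}{42318911} - \frac{5 \sqrt{365}}{84637822} \approx -7.7997 \cdot 10^{-5}$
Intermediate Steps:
$\frac{1}{\left(-141741 + 128729\right) + \sqrt{f - 16619}} = \frac{1}{\left(-141741 + 128729\right) + \sqrt{53119 - 16619}} = \frac{1}{-13012 + \sqrt{36500}} = \frac{1}{-13012 + 10 \sqrt{365}}$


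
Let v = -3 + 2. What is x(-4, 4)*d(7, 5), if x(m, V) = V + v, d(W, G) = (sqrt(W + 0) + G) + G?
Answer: 30 + 3*sqrt(7) ≈ 37.937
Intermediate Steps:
v = -1
d(W, G) = sqrt(W) + 2*G (d(W, G) = (sqrt(W) + G) + G = (G + sqrt(W)) + G = sqrt(W) + 2*G)
x(m, V) = -1 + V (x(m, V) = V - 1 = -1 + V)
x(-4, 4)*d(7, 5) = (-1 + 4)*(sqrt(7) + 2*5) = 3*(sqrt(7) + 10) = 3*(10 + sqrt(7)) = 30 + 3*sqrt(7)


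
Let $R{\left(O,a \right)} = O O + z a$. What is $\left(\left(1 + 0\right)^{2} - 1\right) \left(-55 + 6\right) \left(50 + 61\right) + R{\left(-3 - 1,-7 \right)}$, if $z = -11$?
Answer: $93$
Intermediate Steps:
$R{\left(O,a \right)} = O^{2} - 11 a$ ($R{\left(O,a \right)} = O O - 11 a = O^{2} - 11 a$)
$\left(\left(1 + 0\right)^{2} - 1\right) \left(-55 + 6\right) \left(50 + 61\right) + R{\left(-3 - 1,-7 \right)} = \left(\left(1 + 0\right)^{2} - 1\right) \left(-55 + 6\right) \left(50 + 61\right) + \left(\left(-3 - 1\right)^{2} - -77\right) = \left(1^{2} - 1\right) \left(-49\right) 111 + \left(\left(-3 - 1\right)^{2} + 77\right) = \left(1 - 1\right) \left(-49\right) 111 + \left(\left(-4\right)^{2} + 77\right) = 0 \left(-49\right) 111 + \left(16 + 77\right) = 0 \cdot 111 + 93 = 0 + 93 = 93$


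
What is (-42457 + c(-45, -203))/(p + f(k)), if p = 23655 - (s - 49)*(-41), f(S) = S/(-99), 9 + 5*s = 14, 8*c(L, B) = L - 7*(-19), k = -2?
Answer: -4202154/2147015 ≈ -1.9572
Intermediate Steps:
c(L, B) = 133/8 + L/8 (c(L, B) = (L - 7*(-19))/8 = (L + 133)/8 = (133 + L)/8 = 133/8 + L/8)
s = 1 (s = -9/5 + (1/5)*14 = -9/5 + 14/5 = 1)
f(S) = -S/99 (f(S) = S*(-1/99) = -S/99)
p = 21687 (p = 23655 - (1 - 49)*(-41) = 23655 - (-48)*(-41) = 23655 - 1*1968 = 23655 - 1968 = 21687)
(-42457 + c(-45, -203))/(p + f(k)) = (-42457 + (133/8 + (1/8)*(-45)))/(21687 - 1/99*(-2)) = (-42457 + (133/8 - 45/8))/(21687 + 2/99) = (-42457 + 11)/(2147015/99) = -42446*99/2147015 = -4202154/2147015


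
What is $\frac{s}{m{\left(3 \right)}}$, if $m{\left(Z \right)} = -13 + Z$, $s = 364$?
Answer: $- \frac{182}{5} \approx -36.4$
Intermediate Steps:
$\frac{s}{m{\left(3 \right)}} = \frac{364}{-13 + 3} = \frac{364}{-10} = 364 \left(- \frac{1}{10}\right) = - \frac{182}{5}$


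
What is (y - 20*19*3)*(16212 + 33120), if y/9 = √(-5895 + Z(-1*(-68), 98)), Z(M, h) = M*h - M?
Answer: -56238480 + 443988*√701 ≈ -4.4483e+7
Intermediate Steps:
Z(M, h) = -M + M*h
y = 9*√701 (y = 9*√(-5895 + (-1*(-68))*(-1 + 98)) = 9*√(-5895 + 68*97) = 9*√(-5895 + 6596) = 9*√701 ≈ 238.29)
(y - 20*19*3)*(16212 + 33120) = (9*√701 - 20*19*3)*(16212 + 33120) = (9*√701 - 380*3)*49332 = (9*√701 - 1140)*49332 = (-1140 + 9*√701)*49332 = -56238480 + 443988*√701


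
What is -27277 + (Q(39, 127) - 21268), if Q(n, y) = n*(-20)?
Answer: -49325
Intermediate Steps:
Q(n, y) = -20*n
-27277 + (Q(39, 127) - 21268) = -27277 + (-20*39 - 21268) = -27277 + (-780 - 21268) = -27277 - 22048 = -49325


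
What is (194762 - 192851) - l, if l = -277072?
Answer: 278983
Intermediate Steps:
(194762 - 192851) - l = (194762 - 192851) - 1*(-277072) = 1911 + 277072 = 278983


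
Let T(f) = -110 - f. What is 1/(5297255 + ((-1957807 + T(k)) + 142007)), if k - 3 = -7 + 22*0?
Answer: 1/3481349 ≈ 2.8724e-7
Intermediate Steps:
k = -4 (k = 3 + (-7 + 22*0) = 3 + (-7 + 0) = 3 - 7 = -4)
1/(5297255 + ((-1957807 + T(k)) + 142007)) = 1/(5297255 + ((-1957807 + (-110 - 1*(-4))) + 142007)) = 1/(5297255 + ((-1957807 + (-110 + 4)) + 142007)) = 1/(5297255 + ((-1957807 - 106) + 142007)) = 1/(5297255 + (-1957913 + 142007)) = 1/(5297255 - 1815906) = 1/3481349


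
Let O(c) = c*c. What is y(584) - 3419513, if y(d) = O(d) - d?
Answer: -3079041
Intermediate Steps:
O(c) = c²
y(d) = d² - d
y(584) - 3419513 = 584*(-1 + 584) - 3419513 = 584*583 - 3419513 = 340472 - 3419513 = -3079041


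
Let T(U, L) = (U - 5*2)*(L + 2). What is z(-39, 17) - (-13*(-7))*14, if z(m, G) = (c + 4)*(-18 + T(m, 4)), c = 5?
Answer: -4082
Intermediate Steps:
T(U, L) = (-10 + U)*(2 + L) (T(U, L) = (U - 10)*(2 + L) = (-10 + U)*(2 + L))
z(m, G) = -702 + 54*m (z(m, G) = (5 + 4)*(-18 + (-20 - 10*4 + 2*m + 4*m)) = 9*(-18 + (-20 - 40 + 2*m + 4*m)) = 9*(-18 + (-60 + 6*m)) = 9*(-78 + 6*m) = -702 + 54*m)
z(-39, 17) - (-13*(-7))*14 = (-702 + 54*(-39)) - (-13*(-7))*14 = (-702 - 2106) - 91*14 = -2808 - 1*1274 = -2808 - 1274 = -4082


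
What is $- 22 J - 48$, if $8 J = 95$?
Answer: $- \frac{1237}{4} \approx -309.25$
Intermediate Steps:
$J = \frac{95}{8}$ ($J = \frac{1}{8} \cdot 95 = \frac{95}{8} \approx 11.875$)
$- 22 J - 48 = \left(-22\right) \frac{95}{8} - 48 = - \frac{1045}{4} - 48 = - \frac{1237}{4}$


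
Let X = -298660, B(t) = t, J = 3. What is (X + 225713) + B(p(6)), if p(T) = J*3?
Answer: -72938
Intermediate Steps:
p(T) = 9 (p(T) = 3*3 = 9)
(X + 225713) + B(p(6)) = (-298660 + 225713) + 9 = -72947 + 9 = -72938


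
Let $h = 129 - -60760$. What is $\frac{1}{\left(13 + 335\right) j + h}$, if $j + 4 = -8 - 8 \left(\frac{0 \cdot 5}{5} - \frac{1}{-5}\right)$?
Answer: $\frac{5}{280781} \approx 1.7807 \cdot 10^{-5}$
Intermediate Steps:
$j = - \frac{68}{5}$ ($j = -4 - \left(8 + 8 \left(\frac{0 \cdot 5}{5} - \frac{1}{-5}\right)\right) = -4 - \left(8 + 8 \left(0 \cdot \frac{1}{5} - - \frac{1}{5}\right)\right) = -4 - \left(8 + 8 \left(0 + \frac{1}{5}\right)\right) = -4 - \frac{48}{5} = - \frac{68}{5} \approx -13.6$)
$h = 60889$ ($h = 129 + 60760 = 60889$)
$\frac{1}{\left(13 + 335\right) j + h} = \frac{1}{\left(13 + 335\right) \left(- \frac{68}{5}\right) + 60889} = \frac{1}{348 \left(- \frac{68}{5}\right) + 60889} = \frac{1}{- \frac{23664}{5} + 60889} = \frac{1}{\frac{280781}{5}} = \frac{5}{280781}$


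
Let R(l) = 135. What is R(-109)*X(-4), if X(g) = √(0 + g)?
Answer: 270*I ≈ 270.0*I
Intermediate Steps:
X(g) = √g
R(-109)*X(-4) = 135*√(-4) = 135*(2*I) = 270*I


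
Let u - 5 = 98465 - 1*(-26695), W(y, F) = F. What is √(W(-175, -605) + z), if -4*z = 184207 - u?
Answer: I*√61462/2 ≈ 123.96*I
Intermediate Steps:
u = 125165 (u = 5 + (98465 - 1*(-26695)) = 5 + (98465 + 26695) = 5 + 125160 = 125165)
z = -29521/2 (z = -(184207 - 1*125165)/4 = -(184207 - 125165)/4 = -¼*59042 = -29521/2 ≈ -14761.)
√(W(-175, -605) + z) = √(-605 - 29521/2) = √(-30731/2) = I*√61462/2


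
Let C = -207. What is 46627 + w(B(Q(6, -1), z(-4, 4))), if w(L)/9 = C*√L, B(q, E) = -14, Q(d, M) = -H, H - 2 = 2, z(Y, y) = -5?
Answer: 46627 - 1863*I*√14 ≈ 46627.0 - 6970.7*I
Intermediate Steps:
H = 4 (H = 2 + 2 = 4)
Q(d, M) = -4 (Q(d, M) = -1*4 = -4)
w(L) = -1863*√L (w(L) = 9*(-207*√L) = -1863*√L)
46627 + w(B(Q(6, -1), z(-4, 4))) = 46627 - 1863*I*√14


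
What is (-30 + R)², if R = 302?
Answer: 73984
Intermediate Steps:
(-30 + R)² = (-30 + 302)² = 272² = 73984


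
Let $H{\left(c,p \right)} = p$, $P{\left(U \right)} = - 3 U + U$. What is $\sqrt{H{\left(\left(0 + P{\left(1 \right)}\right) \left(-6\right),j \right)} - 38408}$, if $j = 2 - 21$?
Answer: $i \sqrt{38427} \approx 196.03 i$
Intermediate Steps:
$P{\left(U \right)} = - 2 U$
$j = -19$ ($j = 2 - 21 = -19$)
$\sqrt{H{\left(\left(0 + P{\left(1 \right)}\right) \left(-6\right),j \right)} - 38408} = \sqrt{-19 - 38408} = \sqrt{-38427} = i \sqrt{38427}$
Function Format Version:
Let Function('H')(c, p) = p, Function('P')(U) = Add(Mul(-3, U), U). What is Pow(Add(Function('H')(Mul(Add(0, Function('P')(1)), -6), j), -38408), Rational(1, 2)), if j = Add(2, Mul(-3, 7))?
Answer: Mul(I, Pow(38427, Rational(1, 2))) ≈ Mul(196.03, I)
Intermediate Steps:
Function('P')(U) = Mul(-2, U)
j = -19 (j = Add(2, -21) = -19)
Pow(Add(Function('H')(Mul(Add(0, Function('P')(1)), -6), j), -38408), Rational(1, 2)) = Pow(Add(-19, -38408), Rational(1, 2)) = Pow(-38427, Rational(1, 2)) = Mul(I, Pow(38427, Rational(1, 2)))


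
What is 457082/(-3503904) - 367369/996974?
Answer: -435731144611/873325296624 ≈ -0.49893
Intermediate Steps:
457082/(-3503904) - 367369/996974 = 457082*(-1/3503904) - 367369*1/996974 = -228541/1751952 - 367369/996974 = -435731144611/873325296624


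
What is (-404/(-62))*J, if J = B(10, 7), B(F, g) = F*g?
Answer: 14140/31 ≈ 456.13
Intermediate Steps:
J = 70 (J = 10*7 = 70)
(-404/(-62))*J = -404/(-62)*70 = -404*(-1/62)*70 = (202/31)*70 = 14140/31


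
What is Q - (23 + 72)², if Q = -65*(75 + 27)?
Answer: -15655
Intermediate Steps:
Q = -6630 (Q = -65*102 = -6630)
Q - (23 + 72)² = -6630 - (23 + 72)² = -6630 - 1*95² = -6630 - 1*9025 = -6630 - 9025 = -15655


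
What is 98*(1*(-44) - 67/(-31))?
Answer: -127106/31 ≈ -4100.2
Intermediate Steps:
98*(1*(-44) - 67/(-31)) = 98*(-44 - 67*(-1/31)) = 98*(-44 + 67/31) = 98*(-1297/31) = -127106/31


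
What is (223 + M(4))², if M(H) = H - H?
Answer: 49729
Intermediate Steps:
M(H) = 0
(223 + M(4))² = (223 + 0)² = 223² = 49729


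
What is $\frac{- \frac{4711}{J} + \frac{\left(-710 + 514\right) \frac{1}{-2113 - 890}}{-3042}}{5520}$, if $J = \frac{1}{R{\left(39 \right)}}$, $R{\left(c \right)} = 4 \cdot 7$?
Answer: $- \frac{43035578593}{1800924840} \approx -23.896$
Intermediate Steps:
$R{\left(c \right)} = 28$
$J = \frac{1}{28} \approx 0.035714$
$\frac{- \frac{4711}{J} + \frac{\left(-710 + 514\right) \frac{1}{-2113 - 890}}{-3042}}{5520} = \frac{- 4711 \frac{1}{\frac{1}{28}} + \frac{\left(-710 + 514\right) \frac{1}{-2113 - 890}}{-3042}}{5520} = \left(\left(-4711\right) 28 + - \frac{196}{-3003} \left(- \frac{1}{3042}\right)\right) \frac{1}{5520} = \left(-131908 + \left(-196\right) \left(- \frac{1}{3003}\right) \left(- \frac{1}{3042}\right)\right) \frac{1}{5520} = \left(-131908 + \frac{28}{429} \left(- \frac{1}{3042}\right)\right) \frac{1}{5520} = \left(-131908 - \frac{14}{652509}\right) \frac{1}{5520} = \left(- \frac{86071157186}{652509}\right) \frac{1}{5520} = - \frac{43035578593}{1800924840}$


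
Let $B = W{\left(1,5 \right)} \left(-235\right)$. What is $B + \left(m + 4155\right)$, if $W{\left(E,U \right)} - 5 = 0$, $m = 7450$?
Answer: $10430$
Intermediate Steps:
$W{\left(E,U \right)} = 5$ ($W{\left(E,U \right)} = 5 + 0 = 5$)
$B = -1175$ ($B = 5 \left(-235\right) = -1175$)
$B + \left(m + 4155\right) = -1175 + \left(7450 + 4155\right) = -1175 + 11605 = 10430$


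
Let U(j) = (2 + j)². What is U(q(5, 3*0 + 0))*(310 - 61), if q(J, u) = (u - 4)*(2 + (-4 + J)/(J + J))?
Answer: 254976/25 ≈ 10199.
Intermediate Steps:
q(J, u) = (-4 + u)*(2 + (-4 + J)/(2*J)) (q(J, u) = (-4 + u)*(2 + (-4 + J)/((2*J))) = (-4 + u)*(2 + (-4 + J)*(1/(2*J))) = (-4 + u)*(2 + (-4 + J)/(2*J)))
U(q(5, 3*0 + 0))*(310 - 61) = (2 + (½)*(16 - 4*(3*0 + 0) + 5*5*(-4 + (3*0 + 0)))/5)²*(310 - 61) = (2 + (½)*(⅕)*(16 - 4*(0 + 0) + 5*5*(-4 + (0 + 0))))²*249 = (2 + (½)*(⅕)*(16 - 4*0 + 5*5*(-4 + 0)))²*249 = (2 + (½)*(⅕)*(16 + 0 + 5*5*(-4)))²*249 = (2 + (½)*(⅕)*(16 + 0 - 100))²*249 = (2 + (½)*(⅕)*(-84))²*249 = (2 - 42/5)²*249 = (-32/5)²*249 = (1024/25)*249 = 254976/25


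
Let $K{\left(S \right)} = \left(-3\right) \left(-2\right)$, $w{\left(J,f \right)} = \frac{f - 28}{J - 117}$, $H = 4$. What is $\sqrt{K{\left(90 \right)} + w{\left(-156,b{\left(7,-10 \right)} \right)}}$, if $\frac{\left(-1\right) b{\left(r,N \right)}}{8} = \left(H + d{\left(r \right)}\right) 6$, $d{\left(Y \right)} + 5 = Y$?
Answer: $\frac{\sqrt{533442}}{273} \approx 2.6754$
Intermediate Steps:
$d{\left(Y \right)} = -5 + Y$
$b{\left(r,N \right)} = 48 - 48 r$ ($b{\left(r,N \right)} = - 8 \left(4 + \left(-5 + r\right)\right) 6 = - 8 \left(-1 + r\right) 6 = - 8 \left(-6 + 6 r\right) = 48 - 48 r$)
$w{\left(J,f \right)} = \frac{-28 + f}{-117 + J}$
$K{\left(S \right)} = 6$
$\sqrt{K{\left(90 \right)} + w{\left(-156,b{\left(7,-10 \right)} \right)}} = \sqrt{6 + \frac{-28 + \left(48 - 336\right)}{-117 - 156}} = \sqrt{6 + \frac{-28 + \left(48 - 336\right)}{-273}} = \sqrt{6 - \frac{-28 - 288}{273}} = \sqrt{6 - - \frac{316}{273}} = \sqrt{6 + \frac{316}{273}} = \sqrt{\frac{1954}{273}} = \frac{\sqrt{533442}}{273}$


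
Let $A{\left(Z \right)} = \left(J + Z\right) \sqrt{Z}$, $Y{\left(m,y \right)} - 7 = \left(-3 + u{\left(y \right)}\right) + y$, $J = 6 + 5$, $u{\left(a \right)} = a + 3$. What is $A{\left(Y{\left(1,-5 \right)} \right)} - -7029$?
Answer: $7029 + 8 i \sqrt{3} \approx 7029.0 + 13.856 i$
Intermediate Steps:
$u{\left(a \right)} = 3 + a$
$J = 11$
$Y{\left(m,y \right)} = 7 + 2 y$ ($Y{\left(m,y \right)} = 7 + \left(\left(-3 + \left(3 + y\right)\right) + y\right) = 7 + \left(y + y\right) = 7 + 2 y$)
$A{\left(Z \right)} = \sqrt{Z} \left(11 + Z\right)$ ($A{\left(Z \right)} = \left(11 + Z\right) \sqrt{Z} = \sqrt{Z} \left(11 + Z\right)$)
$A{\left(Y{\left(1,-5 \right)} \right)} - -7029 = \sqrt{7 + 2 \left(-5\right)} \left(11 + \left(7 + 2 \left(-5\right)\right)\right) - -7029 = \sqrt{7 - 10} \left(11 + \left(7 - 10\right)\right) + 7029 = \sqrt{-3} \left(11 - 3\right) + 7029 = i \sqrt{3} \cdot 8 + 7029 = 8 i \sqrt{3} + 7029 = 7029 + 8 i \sqrt{3}$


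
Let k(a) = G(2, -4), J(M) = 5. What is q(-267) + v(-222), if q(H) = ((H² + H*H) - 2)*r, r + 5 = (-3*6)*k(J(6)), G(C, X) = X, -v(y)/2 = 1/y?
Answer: 1060337713/111 ≈ 9.5526e+6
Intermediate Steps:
v(y) = -2/y
k(a) = -4
r = 67 (r = -5 - 3*6*(-4) = -5 - 18*(-4) = -5 + 72 = 67)
q(H) = -134 + 134*H² (q(H) = ((H² + H*H) - 2)*67 = ((H² + H²) - 2)*67 = (2*H² - 2)*67 = (-2 + 2*H²)*67 = -134 + 134*H²)
q(-267) + v(-222) = (-134 + 134*(-267)²) - 2/(-222) = (-134 + 134*71289) - 2*(-1/222) = (-134 + 9552726) + 1/111 = 9552592 + 1/111 = 1060337713/111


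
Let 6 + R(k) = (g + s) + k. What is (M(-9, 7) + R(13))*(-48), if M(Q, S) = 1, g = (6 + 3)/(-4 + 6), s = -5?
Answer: -360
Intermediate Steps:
g = 9/2 ≈ 4.5000
R(k) = -13/2 + k (R(k) = -6 + ((9/2 - 5) + k) = -6 + (-½ + k) = -13/2 + k)
(M(-9, 7) + R(13))*(-48) = (1 + (-13/2 + 13))*(-48) = (1 + 13/2)*(-48) = (15/2)*(-48) = -360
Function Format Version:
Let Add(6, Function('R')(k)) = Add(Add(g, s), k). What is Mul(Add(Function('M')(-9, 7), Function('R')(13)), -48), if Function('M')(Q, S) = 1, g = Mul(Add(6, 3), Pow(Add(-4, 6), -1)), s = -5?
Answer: -360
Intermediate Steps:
g = Rational(9, 2) (g = Mul(9, Pow(2, -1)) = Mul(9, Rational(1, 2)) = Rational(9, 2) ≈ 4.5000)
Function('R')(k) = Add(Rational(-13, 2), k) (Function('R')(k) = Add(-6, Add(Add(Rational(9, 2), -5), k)) = Add(-6, Add(Rational(-1, 2), k)) = Add(Rational(-13, 2), k))
Mul(Add(Function('M')(-9, 7), Function('R')(13)), -48) = Mul(Add(1, Add(Rational(-13, 2), 13)), -48) = Mul(Add(1, Rational(13, 2)), -48) = Mul(Rational(15, 2), -48) = -360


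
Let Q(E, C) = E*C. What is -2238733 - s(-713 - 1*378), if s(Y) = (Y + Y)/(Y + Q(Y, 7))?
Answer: -8954933/4 ≈ -2.2387e+6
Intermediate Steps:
Q(E, C) = C*E
s(Y) = ¼ (s(Y) = (Y + Y)/(Y + 7*Y) = (2*Y)/((8*Y)) = (2*Y)*(1/(8*Y)) = ¼)
-2238733 - s(-713 - 1*378) = -2238733 - 1*¼ = -2238733 - ¼ = -8954933/4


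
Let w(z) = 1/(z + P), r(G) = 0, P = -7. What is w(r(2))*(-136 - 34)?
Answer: 170/7 ≈ 24.286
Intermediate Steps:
w(z) = 1/(-7 + z) (w(z) = 1/(z - 7) = 1/(-7 + z))
w(r(2))*(-136 - 34) = (-136 - 34)/(-7 + 0) = -170/(-7) = -⅐*(-170) = 170/7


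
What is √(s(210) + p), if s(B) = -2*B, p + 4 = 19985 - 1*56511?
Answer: 5*I*√1478 ≈ 192.22*I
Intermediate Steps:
p = -36530 (p = -4 + (19985 - 1*56511) = -4 + (19985 - 56511) = -4 - 36526 = -36530)
√(s(210) + p) = √(-2*210 - 36530) = √(-420 - 36530) = √(-36950) = 5*I*√1478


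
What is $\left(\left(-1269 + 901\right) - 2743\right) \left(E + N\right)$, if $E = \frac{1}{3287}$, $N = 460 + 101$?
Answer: $- \frac{5736708888}{3287} \approx -1.7453 \cdot 10^{6}$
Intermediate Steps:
$N = 561$
$E = \frac{1}{3287} \approx 0.00030423$
$\left(\left(-1269 + 901\right) - 2743\right) \left(E + N\right) = \left(\left(-1269 + 901\right) - 2743\right) \left(\frac{1}{3287} + 561\right) = \left(-368 - 2743\right) \frac{1844008}{3287} = \left(-3111\right) \frac{1844008}{3287} = - \frac{5736708888}{3287}$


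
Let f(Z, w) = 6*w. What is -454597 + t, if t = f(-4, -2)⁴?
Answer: -433861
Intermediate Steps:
t = 20736 (t = (6*(-2))⁴ = (-12)⁴ = 20736)
-454597 + t = -454597 + 20736 = -433861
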